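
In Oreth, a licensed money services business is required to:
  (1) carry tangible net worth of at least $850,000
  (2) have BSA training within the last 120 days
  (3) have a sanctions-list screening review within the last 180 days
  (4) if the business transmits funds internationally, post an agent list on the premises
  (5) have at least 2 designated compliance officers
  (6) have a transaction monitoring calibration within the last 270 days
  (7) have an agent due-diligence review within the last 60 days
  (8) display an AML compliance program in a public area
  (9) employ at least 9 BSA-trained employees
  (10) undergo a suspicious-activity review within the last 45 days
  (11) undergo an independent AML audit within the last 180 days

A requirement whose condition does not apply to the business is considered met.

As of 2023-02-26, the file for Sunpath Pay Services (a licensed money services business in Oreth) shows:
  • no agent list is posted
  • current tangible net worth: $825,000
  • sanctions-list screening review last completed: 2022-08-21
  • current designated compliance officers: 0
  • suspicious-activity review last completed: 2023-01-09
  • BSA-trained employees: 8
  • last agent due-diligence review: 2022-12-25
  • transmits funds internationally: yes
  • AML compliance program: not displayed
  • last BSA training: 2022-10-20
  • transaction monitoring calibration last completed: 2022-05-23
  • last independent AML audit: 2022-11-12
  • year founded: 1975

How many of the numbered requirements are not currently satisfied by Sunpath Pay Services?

1. tangible net worth $825,000 < $850,000 → not met
2. BSA training 129 days ago vs limit 120 → not met
3. sanctions-list screening review 189 days ago vs limit 180 → not met
4. condition 'transmits funds internationally' holds; agent list absent → not met
5. designated compliance officers 0 < 2 → not met
6. transaction monitoring calibration 279 days ago vs limit 270 → not met
7. agent due-diligence review 63 days ago vs limit 60 → not met
8. AML compliance program absent → not met
9. BSA-trained employees 8 < 9 → not met
10. suspicious-activity review 48 days ago vs limit 45 → not met
11. independent AML audit 106 days ago vs limit 180 → met
Not met: 10 of 11

10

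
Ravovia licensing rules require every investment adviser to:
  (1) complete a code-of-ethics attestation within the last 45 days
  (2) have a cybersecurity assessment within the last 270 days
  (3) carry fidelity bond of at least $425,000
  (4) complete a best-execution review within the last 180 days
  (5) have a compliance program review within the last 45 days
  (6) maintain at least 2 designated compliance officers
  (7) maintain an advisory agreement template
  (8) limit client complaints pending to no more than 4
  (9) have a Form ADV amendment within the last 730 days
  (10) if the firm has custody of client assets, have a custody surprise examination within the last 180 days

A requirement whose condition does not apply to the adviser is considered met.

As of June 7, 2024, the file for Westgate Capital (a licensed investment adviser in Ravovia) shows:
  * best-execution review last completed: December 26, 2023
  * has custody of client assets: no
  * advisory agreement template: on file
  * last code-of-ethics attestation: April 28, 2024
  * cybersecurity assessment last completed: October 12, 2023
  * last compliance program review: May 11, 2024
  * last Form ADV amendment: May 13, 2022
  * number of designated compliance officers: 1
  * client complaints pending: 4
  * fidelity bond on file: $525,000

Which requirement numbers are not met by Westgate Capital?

1. code-of-ethics attestation 40 days ago vs limit 45 → met
2. cybersecurity assessment 239 days ago vs limit 270 → met
3. fidelity bond $525,000 ≥ $425,000 → met
4. best-execution review 164 days ago vs limit 180 → met
5. compliance program review 27 days ago vs limit 45 → met
6. designated compliance officers 1 < 2 → not met
7. advisory agreement template present → met
8. client complaints pending 4 ≤ 4 → met
9. Form ADV amendment 756 days ago vs limit 730 → not met
10. condition 'has custody of client assets' does not hold → requirement n/a → met
Not met: 6, 9

6, 9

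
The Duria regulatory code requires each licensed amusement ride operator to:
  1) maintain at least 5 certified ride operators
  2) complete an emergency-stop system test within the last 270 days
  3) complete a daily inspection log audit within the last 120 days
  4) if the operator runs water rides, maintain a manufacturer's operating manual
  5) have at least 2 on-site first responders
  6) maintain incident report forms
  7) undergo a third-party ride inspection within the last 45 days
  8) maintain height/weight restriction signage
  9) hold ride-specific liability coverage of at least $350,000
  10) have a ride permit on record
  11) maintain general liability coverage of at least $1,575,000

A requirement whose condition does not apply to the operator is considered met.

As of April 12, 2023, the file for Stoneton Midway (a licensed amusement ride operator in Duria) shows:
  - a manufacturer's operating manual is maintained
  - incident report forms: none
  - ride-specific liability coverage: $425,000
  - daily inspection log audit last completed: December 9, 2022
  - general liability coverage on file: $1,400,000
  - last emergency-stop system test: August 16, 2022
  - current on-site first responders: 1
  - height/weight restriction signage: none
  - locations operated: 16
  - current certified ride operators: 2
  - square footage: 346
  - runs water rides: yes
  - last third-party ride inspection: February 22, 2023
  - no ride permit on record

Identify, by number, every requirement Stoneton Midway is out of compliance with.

1, 3, 5, 6, 7, 8, 10, 11

1. certified ride operators 2 < 5 → not met
2. emergency-stop system test 239 days ago vs limit 270 → met
3. daily inspection log audit 124 days ago vs limit 120 → not met
4. condition 'runs water rides' holds; manufacturer's operating manual present → met
5. on-site first responders 1 < 2 → not met
6. incident report forms absent → not met
7. third-party ride inspection 49 days ago vs limit 45 → not met
8. height/weight restriction signage absent → not met
9. ride-specific liability coverage $425,000 ≥ $350,000 → met
10. ride permit absent → not met
11. general liability coverage $1,400,000 < $1,575,000 → not met
Not met: 1, 3, 5, 6, 7, 8, 10, 11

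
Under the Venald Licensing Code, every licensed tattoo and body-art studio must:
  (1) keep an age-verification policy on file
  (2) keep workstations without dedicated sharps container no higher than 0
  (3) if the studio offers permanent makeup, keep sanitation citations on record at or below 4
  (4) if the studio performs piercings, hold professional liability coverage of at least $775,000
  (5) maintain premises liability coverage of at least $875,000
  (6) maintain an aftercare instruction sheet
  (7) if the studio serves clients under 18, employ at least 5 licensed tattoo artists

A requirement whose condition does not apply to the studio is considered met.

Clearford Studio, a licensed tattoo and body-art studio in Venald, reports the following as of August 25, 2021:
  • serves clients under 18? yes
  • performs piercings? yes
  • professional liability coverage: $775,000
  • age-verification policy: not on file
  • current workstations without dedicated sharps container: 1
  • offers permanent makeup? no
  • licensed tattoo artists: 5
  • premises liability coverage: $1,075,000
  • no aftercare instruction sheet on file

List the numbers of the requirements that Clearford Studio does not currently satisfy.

1, 2, 6

1. age-verification policy absent → not met
2. workstations without dedicated sharps container 1 > 0 → not met
3. condition 'offers permanent makeup' does not hold → requirement n/a → met
4. condition 'performs piercings' holds; professional liability coverage $775,000 ≥ $775,000 → met
5. premises liability coverage $1,075,000 ≥ $875,000 → met
6. aftercare instruction sheet absent → not met
7. condition 'serves clients under 18' holds; licensed tattoo artists 5 ≥ 5 → met
Not met: 1, 2, 6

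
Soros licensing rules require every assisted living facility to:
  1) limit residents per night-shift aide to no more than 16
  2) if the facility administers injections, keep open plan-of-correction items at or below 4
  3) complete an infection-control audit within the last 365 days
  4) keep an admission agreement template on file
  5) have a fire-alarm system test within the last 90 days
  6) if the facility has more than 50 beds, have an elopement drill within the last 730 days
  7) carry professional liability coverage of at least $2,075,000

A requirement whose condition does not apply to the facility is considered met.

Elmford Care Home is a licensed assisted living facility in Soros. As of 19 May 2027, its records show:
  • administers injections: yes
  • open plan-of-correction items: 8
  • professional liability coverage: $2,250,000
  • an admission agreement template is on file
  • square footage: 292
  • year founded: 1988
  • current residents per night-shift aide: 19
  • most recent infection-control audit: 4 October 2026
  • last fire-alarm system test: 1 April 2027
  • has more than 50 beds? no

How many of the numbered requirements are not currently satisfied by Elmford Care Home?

2

1. residents per night-shift aide 19 > 16 → not met
2. condition 'administers injections' holds; open plan-of-correction items 8 > 4 → not met
3. infection-control audit 227 days ago vs limit 365 → met
4. admission agreement template present → met
5. fire-alarm system test 48 days ago vs limit 90 → met
6. condition 'has more than 50 beds' does not hold → requirement n/a → met
7. professional liability coverage $2,250,000 ≥ $2,075,000 → met
Not met: 2 of 7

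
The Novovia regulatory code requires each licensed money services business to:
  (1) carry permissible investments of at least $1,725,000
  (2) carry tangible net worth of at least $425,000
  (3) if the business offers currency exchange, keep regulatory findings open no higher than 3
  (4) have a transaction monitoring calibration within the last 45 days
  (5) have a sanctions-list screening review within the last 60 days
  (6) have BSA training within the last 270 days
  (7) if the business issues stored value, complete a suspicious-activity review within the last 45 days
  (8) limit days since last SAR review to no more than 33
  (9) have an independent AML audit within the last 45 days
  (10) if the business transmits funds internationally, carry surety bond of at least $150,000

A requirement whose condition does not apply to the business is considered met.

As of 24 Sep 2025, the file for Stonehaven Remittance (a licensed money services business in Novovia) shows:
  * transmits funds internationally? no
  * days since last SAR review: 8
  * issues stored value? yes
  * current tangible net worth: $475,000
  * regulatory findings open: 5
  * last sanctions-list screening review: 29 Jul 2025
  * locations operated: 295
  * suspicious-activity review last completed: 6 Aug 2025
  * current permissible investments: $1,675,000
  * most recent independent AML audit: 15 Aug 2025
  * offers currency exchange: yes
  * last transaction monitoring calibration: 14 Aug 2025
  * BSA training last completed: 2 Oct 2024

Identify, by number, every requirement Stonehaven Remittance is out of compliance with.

1. permissible investments $1,675,000 < $1,725,000 → not met
2. tangible net worth $475,000 ≥ $425,000 → met
3. condition 'offers currency exchange' holds; regulatory findings open 5 > 3 → not met
4. transaction monitoring calibration 41 days ago vs limit 45 → met
5. sanctions-list screening review 57 days ago vs limit 60 → met
6. BSA training 357 days ago vs limit 270 → not met
7. condition 'issues stored value' holds; suspicious-activity review 49 days ago vs limit 45 → not met
8. days since last SAR review 8 ≤ 33 → met
9. independent AML audit 40 days ago vs limit 45 → met
10. condition 'transmits funds internationally' does not hold → requirement n/a → met
Not met: 1, 3, 6, 7

1, 3, 6, 7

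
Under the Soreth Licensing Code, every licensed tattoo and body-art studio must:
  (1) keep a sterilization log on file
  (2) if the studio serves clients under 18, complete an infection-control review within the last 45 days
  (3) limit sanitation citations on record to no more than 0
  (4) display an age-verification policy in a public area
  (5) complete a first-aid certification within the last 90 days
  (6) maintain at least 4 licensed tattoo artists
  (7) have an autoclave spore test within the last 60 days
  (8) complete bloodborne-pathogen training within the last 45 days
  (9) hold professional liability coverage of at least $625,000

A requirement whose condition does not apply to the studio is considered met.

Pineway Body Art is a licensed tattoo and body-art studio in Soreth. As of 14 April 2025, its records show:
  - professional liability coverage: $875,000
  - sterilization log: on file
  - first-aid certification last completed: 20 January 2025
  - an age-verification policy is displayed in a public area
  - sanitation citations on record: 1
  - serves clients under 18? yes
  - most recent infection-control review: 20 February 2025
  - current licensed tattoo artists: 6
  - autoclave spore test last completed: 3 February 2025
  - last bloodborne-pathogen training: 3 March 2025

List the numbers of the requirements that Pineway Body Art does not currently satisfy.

2, 3, 7

1. sterilization log present → met
2. condition 'serves clients under 18' holds; infection-control review 53 days ago vs limit 45 → not met
3. sanitation citations on record 1 > 0 → not met
4. age-verification policy present → met
5. first-aid certification 84 days ago vs limit 90 → met
6. licensed tattoo artists 6 ≥ 4 → met
7. autoclave spore test 70 days ago vs limit 60 → not met
8. bloodborne-pathogen training 42 days ago vs limit 45 → met
9. professional liability coverage $875,000 ≥ $625,000 → met
Not met: 2, 3, 7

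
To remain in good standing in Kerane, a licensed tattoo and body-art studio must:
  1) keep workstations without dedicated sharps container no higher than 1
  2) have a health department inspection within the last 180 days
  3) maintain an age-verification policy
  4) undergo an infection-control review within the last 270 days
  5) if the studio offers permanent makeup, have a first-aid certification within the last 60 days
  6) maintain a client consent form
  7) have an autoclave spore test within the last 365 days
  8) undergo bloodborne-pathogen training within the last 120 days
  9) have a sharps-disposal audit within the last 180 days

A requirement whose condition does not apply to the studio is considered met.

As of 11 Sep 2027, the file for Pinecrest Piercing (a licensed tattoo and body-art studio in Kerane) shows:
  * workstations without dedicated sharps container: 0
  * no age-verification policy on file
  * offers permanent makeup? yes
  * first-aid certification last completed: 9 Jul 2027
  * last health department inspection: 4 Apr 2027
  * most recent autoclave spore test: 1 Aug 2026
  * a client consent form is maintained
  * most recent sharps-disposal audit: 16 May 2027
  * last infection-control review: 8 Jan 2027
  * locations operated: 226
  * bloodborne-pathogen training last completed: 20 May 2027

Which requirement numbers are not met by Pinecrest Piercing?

1. workstations without dedicated sharps container 0 ≤ 1 → met
2. health department inspection 160 days ago vs limit 180 → met
3. age-verification policy absent → not met
4. infection-control review 246 days ago vs limit 270 → met
5. condition 'offers permanent makeup' holds; first-aid certification 64 days ago vs limit 60 → not met
6. client consent form present → met
7. autoclave spore test 406 days ago vs limit 365 → not met
8. bloodborne-pathogen training 114 days ago vs limit 120 → met
9. sharps-disposal audit 118 days ago vs limit 180 → met
Not met: 3, 5, 7

3, 5, 7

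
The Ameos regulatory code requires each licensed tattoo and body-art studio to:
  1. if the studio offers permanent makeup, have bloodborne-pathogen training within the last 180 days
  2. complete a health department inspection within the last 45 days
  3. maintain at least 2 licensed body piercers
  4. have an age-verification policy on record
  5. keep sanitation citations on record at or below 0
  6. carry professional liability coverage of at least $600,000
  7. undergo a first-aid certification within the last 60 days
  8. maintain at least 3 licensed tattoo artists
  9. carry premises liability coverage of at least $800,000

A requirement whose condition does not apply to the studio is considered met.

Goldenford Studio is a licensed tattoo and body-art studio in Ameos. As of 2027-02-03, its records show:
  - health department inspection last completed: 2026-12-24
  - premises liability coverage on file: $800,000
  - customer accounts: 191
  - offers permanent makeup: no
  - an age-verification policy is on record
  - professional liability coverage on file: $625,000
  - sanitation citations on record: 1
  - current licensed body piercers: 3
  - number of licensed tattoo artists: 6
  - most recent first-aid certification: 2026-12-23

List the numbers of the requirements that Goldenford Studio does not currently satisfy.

1. condition 'offers permanent makeup' does not hold → requirement n/a → met
2. health department inspection 41 days ago vs limit 45 → met
3. licensed body piercers 3 ≥ 2 → met
4. age-verification policy present → met
5. sanitation citations on record 1 > 0 → not met
6. professional liability coverage $625,000 ≥ $600,000 → met
7. first-aid certification 42 days ago vs limit 60 → met
8. licensed tattoo artists 6 ≥ 3 → met
9. premises liability coverage $800,000 ≥ $800,000 → met
Not met: 5

5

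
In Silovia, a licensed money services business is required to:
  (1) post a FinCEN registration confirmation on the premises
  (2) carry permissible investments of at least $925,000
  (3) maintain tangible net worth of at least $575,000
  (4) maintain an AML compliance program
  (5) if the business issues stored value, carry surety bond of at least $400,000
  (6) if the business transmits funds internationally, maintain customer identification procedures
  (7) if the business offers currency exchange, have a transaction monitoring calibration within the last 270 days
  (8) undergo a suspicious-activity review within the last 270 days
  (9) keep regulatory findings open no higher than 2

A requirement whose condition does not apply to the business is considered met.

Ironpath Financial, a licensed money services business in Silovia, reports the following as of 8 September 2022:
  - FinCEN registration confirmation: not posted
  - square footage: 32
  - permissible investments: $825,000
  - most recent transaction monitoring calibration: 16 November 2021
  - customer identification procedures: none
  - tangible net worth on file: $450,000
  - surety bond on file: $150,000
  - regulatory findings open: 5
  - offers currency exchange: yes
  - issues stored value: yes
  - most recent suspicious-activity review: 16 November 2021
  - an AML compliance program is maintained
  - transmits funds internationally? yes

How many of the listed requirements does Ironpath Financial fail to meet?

1. FinCEN registration confirmation absent → not met
2. permissible investments $825,000 < $925,000 → not met
3. tangible net worth $450,000 < $575,000 → not met
4. AML compliance program present → met
5. condition 'issues stored value' holds; surety bond $150,000 < $400,000 → not met
6. condition 'transmits funds internationally' holds; customer identification procedures absent → not met
7. condition 'offers currency exchange' holds; transaction monitoring calibration 296 days ago vs limit 270 → not met
8. suspicious-activity review 296 days ago vs limit 270 → not met
9. regulatory findings open 5 > 2 → not met
Not met: 8 of 9

8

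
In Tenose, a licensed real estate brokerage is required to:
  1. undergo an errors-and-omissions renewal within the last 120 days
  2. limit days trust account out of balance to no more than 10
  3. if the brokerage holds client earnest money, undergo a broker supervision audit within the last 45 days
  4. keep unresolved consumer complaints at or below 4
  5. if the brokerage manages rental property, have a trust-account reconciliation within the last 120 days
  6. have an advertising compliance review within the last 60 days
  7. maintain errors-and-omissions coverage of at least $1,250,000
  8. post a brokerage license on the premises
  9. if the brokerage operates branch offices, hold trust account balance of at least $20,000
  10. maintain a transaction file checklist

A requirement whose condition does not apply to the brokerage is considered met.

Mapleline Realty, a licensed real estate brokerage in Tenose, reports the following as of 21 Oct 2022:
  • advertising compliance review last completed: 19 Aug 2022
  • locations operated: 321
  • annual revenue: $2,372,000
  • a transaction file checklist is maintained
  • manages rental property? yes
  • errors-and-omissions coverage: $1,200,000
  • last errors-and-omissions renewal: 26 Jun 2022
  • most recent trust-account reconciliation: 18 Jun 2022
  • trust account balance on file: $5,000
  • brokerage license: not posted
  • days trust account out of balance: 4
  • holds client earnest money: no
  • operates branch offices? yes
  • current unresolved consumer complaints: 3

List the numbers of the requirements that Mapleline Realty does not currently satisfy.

5, 6, 7, 8, 9

1. errors-and-omissions renewal 117 days ago vs limit 120 → met
2. days trust account out of balance 4 ≤ 10 → met
3. condition 'holds client earnest money' does not hold → requirement n/a → met
4. unresolved consumer complaints 3 ≤ 4 → met
5. condition 'manages rental property' holds; trust-account reconciliation 125 days ago vs limit 120 → not met
6. advertising compliance review 63 days ago vs limit 60 → not met
7. errors-and-omissions coverage $1,200,000 < $1,250,000 → not met
8. brokerage license absent → not met
9. condition 'operates branch offices' holds; trust account balance $5,000 < $20,000 → not met
10. transaction file checklist present → met
Not met: 5, 6, 7, 8, 9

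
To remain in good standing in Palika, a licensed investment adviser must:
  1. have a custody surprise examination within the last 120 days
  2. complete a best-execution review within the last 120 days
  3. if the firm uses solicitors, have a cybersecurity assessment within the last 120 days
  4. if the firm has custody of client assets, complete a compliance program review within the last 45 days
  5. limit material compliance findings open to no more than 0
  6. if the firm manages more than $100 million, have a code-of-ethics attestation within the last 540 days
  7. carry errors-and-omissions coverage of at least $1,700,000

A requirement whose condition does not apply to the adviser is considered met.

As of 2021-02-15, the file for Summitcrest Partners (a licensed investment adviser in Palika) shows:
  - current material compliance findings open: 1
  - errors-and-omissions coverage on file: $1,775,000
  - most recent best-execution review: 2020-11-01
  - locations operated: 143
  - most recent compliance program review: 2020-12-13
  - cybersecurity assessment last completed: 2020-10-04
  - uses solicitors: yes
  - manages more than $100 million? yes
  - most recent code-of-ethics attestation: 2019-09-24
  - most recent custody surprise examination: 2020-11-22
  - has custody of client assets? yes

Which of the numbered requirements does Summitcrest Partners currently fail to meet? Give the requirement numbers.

3, 4, 5

1. custody surprise examination 85 days ago vs limit 120 → met
2. best-execution review 106 days ago vs limit 120 → met
3. condition 'uses solicitors' holds; cybersecurity assessment 134 days ago vs limit 120 → not met
4. condition 'has custody of client assets' holds; compliance program review 64 days ago vs limit 45 → not met
5. material compliance findings open 1 > 0 → not met
6. condition 'manages more than $100 million' holds; code-of-ethics attestation 510 days ago vs limit 540 → met
7. errors-and-omissions coverage $1,775,000 ≥ $1,700,000 → met
Not met: 3, 4, 5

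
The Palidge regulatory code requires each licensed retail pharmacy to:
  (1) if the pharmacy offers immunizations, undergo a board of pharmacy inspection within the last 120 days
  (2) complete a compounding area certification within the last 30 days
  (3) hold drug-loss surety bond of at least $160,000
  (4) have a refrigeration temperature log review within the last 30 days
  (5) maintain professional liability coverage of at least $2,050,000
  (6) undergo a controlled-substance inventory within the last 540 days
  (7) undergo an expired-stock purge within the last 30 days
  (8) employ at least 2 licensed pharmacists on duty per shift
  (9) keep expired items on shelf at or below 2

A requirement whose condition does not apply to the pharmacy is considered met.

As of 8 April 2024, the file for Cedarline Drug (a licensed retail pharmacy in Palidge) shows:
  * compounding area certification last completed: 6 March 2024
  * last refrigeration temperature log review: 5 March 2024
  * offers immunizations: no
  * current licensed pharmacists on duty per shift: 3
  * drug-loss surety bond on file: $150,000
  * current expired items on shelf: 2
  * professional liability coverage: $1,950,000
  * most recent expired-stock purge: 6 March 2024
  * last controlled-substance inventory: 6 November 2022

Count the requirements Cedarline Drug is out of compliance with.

5

1. condition 'offers immunizations' does not hold → requirement n/a → met
2. compounding area certification 33 days ago vs limit 30 → not met
3. drug-loss surety bond $150,000 < $160,000 → not met
4. refrigeration temperature log review 34 days ago vs limit 30 → not met
5. professional liability coverage $1,950,000 < $2,050,000 → not met
6. controlled-substance inventory 519 days ago vs limit 540 → met
7. expired-stock purge 33 days ago vs limit 30 → not met
8. licensed pharmacists on duty per shift 3 ≥ 2 → met
9. expired items on shelf 2 ≤ 2 → met
Not met: 5 of 9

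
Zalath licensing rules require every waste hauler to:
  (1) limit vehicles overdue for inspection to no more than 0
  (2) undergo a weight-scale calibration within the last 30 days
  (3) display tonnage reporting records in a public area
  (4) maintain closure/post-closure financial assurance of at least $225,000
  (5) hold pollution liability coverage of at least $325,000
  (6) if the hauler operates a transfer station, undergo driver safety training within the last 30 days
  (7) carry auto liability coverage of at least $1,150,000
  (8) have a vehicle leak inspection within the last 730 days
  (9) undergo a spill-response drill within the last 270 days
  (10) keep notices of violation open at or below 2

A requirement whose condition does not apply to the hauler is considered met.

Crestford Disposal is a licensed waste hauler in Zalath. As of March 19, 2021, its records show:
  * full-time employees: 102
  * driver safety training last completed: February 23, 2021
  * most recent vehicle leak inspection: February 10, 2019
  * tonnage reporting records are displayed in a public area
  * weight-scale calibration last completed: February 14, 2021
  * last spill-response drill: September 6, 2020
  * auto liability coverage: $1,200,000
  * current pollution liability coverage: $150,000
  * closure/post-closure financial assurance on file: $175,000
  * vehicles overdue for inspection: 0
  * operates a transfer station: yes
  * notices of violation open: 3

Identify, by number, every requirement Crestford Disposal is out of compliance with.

1. vehicles overdue for inspection 0 ≤ 0 → met
2. weight-scale calibration 33 days ago vs limit 30 → not met
3. tonnage reporting records present → met
4. closure/post-closure financial assurance $175,000 < $225,000 → not met
5. pollution liability coverage $150,000 < $325,000 → not met
6. condition 'operates a transfer station' holds; driver safety training 24 days ago vs limit 30 → met
7. auto liability coverage $1,200,000 ≥ $1,150,000 → met
8. vehicle leak inspection 768 days ago vs limit 730 → not met
9. spill-response drill 194 days ago vs limit 270 → met
10. notices of violation open 3 > 2 → not met
Not met: 2, 4, 5, 8, 10

2, 4, 5, 8, 10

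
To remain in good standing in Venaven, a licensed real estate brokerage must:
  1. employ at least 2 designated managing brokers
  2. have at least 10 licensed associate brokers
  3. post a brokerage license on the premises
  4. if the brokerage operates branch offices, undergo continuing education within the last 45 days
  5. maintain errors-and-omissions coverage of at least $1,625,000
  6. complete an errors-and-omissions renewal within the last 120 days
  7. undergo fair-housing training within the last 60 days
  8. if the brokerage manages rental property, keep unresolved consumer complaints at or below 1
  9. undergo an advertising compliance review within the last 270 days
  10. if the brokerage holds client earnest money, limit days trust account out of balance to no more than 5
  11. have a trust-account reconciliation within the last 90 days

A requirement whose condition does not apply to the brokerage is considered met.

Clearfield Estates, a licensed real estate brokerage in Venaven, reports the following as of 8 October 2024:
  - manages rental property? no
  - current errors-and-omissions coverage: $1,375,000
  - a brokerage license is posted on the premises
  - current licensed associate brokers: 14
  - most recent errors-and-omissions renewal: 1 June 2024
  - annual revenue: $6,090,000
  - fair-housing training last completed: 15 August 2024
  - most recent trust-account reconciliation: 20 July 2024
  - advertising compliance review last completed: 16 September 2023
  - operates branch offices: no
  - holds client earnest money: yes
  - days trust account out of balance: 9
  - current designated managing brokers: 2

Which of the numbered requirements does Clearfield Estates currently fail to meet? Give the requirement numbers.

5, 6, 9, 10

1. designated managing brokers 2 ≥ 2 → met
2. licensed associate brokers 14 ≥ 10 → met
3. brokerage license present → met
4. condition 'operates branch offices' does not hold → requirement n/a → met
5. errors-and-omissions coverage $1,375,000 < $1,625,000 → not met
6. errors-and-omissions renewal 129 days ago vs limit 120 → not met
7. fair-housing training 54 days ago vs limit 60 → met
8. condition 'manages rental property' does not hold → requirement n/a → met
9. advertising compliance review 388 days ago vs limit 270 → not met
10. condition 'holds client earnest money' holds; days trust account out of balance 9 > 5 → not met
11. trust-account reconciliation 80 days ago vs limit 90 → met
Not met: 5, 6, 9, 10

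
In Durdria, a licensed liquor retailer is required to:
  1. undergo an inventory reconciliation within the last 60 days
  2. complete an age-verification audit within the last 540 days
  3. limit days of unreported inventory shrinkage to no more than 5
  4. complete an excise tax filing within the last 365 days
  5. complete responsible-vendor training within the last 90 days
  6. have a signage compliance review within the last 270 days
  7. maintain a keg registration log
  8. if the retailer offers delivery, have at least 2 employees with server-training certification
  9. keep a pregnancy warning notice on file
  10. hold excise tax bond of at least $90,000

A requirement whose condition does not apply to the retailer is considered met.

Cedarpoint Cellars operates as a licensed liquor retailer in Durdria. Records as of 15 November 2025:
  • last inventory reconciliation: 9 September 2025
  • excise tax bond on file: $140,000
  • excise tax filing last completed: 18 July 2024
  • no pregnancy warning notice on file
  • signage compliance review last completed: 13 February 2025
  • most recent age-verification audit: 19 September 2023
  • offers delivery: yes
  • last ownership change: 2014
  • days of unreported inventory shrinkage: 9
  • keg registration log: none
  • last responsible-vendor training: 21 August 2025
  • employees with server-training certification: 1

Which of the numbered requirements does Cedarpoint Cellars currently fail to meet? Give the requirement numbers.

1. inventory reconciliation 67 days ago vs limit 60 → not met
2. age-verification audit 788 days ago vs limit 540 → not met
3. days of unreported inventory shrinkage 9 > 5 → not met
4. excise tax filing 485 days ago vs limit 365 → not met
5. responsible-vendor training 86 days ago vs limit 90 → met
6. signage compliance review 275 days ago vs limit 270 → not met
7. keg registration log absent → not met
8. condition 'offers delivery' holds; employees with server-training certification 1 < 2 → not met
9. pregnancy warning notice absent → not met
10. excise tax bond $140,000 ≥ $90,000 → met
Not met: 1, 2, 3, 4, 6, 7, 8, 9

1, 2, 3, 4, 6, 7, 8, 9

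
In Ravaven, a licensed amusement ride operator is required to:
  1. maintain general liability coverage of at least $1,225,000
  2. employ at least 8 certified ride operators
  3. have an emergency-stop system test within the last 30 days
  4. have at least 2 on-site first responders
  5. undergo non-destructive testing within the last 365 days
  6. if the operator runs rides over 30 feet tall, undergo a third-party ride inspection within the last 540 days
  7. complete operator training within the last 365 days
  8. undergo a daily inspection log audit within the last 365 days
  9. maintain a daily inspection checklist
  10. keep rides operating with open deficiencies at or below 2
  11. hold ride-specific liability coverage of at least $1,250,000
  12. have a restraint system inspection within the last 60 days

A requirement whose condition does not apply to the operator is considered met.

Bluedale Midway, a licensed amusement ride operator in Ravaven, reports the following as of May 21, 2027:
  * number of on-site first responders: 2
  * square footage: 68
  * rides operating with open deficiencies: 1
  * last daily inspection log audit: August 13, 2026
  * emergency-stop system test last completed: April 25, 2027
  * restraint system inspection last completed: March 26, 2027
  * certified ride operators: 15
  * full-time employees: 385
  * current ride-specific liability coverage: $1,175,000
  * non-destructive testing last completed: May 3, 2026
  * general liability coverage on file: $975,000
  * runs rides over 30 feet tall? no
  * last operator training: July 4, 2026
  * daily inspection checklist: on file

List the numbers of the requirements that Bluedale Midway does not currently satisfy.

1, 5, 11

1. general liability coverage $975,000 < $1,225,000 → not met
2. certified ride operators 15 ≥ 8 → met
3. emergency-stop system test 26 days ago vs limit 30 → met
4. on-site first responders 2 ≥ 2 → met
5. non-destructive testing 383 days ago vs limit 365 → not met
6. condition 'runs rides over 30 feet tall' does not hold → requirement n/a → met
7. operator training 321 days ago vs limit 365 → met
8. daily inspection log audit 281 days ago vs limit 365 → met
9. daily inspection checklist present → met
10. rides operating with open deficiencies 1 ≤ 2 → met
11. ride-specific liability coverage $1,175,000 < $1,250,000 → not met
12. restraint system inspection 56 days ago vs limit 60 → met
Not met: 1, 5, 11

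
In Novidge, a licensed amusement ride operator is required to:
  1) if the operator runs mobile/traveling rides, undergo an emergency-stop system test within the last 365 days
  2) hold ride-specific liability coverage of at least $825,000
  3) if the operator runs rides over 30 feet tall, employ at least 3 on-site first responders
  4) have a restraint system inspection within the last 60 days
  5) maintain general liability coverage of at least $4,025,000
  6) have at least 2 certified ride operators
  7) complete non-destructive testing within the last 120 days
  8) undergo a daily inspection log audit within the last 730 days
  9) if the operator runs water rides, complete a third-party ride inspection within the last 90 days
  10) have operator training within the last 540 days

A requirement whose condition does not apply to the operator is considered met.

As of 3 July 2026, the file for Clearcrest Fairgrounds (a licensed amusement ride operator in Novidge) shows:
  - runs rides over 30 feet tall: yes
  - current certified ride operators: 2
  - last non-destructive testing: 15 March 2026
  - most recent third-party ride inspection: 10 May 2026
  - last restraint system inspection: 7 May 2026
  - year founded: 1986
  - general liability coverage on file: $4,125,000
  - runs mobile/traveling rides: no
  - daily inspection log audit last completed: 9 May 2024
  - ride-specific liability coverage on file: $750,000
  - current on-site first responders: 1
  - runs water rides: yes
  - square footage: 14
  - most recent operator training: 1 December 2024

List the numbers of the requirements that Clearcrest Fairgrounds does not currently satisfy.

1. condition 'runs mobile/traveling rides' does not hold → requirement n/a → met
2. ride-specific liability coverage $750,000 < $825,000 → not met
3. condition 'runs rides over 30 feet tall' holds; on-site first responders 1 < 3 → not met
4. restraint system inspection 57 days ago vs limit 60 → met
5. general liability coverage $4,125,000 ≥ $4,025,000 → met
6. certified ride operators 2 ≥ 2 → met
7. non-destructive testing 110 days ago vs limit 120 → met
8. daily inspection log audit 785 days ago vs limit 730 → not met
9. condition 'runs water rides' holds; third-party ride inspection 54 days ago vs limit 90 → met
10. operator training 579 days ago vs limit 540 → not met
Not met: 2, 3, 8, 10

2, 3, 8, 10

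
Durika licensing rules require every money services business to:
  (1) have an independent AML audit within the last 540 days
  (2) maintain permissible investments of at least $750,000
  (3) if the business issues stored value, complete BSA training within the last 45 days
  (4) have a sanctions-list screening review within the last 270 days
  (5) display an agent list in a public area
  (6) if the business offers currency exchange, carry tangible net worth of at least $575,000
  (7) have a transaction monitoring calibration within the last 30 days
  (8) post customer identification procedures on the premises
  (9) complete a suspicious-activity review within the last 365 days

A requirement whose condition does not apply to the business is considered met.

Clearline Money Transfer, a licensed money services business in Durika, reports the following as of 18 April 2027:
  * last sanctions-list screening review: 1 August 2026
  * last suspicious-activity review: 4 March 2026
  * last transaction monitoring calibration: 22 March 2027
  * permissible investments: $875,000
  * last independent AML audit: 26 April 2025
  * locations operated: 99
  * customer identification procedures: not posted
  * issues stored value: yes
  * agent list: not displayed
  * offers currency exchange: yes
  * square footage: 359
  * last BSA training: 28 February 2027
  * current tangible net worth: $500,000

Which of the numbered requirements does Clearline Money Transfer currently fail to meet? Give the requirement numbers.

1. independent AML audit 722 days ago vs limit 540 → not met
2. permissible investments $875,000 ≥ $750,000 → met
3. condition 'issues stored value' holds; BSA training 49 days ago vs limit 45 → not met
4. sanctions-list screening review 260 days ago vs limit 270 → met
5. agent list absent → not met
6. condition 'offers currency exchange' holds; tangible net worth $500,000 < $575,000 → not met
7. transaction monitoring calibration 27 days ago vs limit 30 → met
8. customer identification procedures absent → not met
9. suspicious-activity review 410 days ago vs limit 365 → not met
Not met: 1, 3, 5, 6, 8, 9

1, 3, 5, 6, 8, 9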